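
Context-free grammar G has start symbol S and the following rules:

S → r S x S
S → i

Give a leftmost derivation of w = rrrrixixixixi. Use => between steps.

S => rSxS => rrSxSxS => rrrSxSxSxS => rrrrSxSxSxSxS => rrrrixSxSxSxS => rrrrixixSxSxS => rrrrixixixSxS => rrrrixixixixS => rrrrixixixixi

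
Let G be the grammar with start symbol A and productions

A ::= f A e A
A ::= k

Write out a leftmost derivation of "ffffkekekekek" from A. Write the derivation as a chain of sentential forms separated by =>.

A => fAeA => ffAeAeA => fffAeAeAeA => ffffAeAeAeAeA => ffffkeAeAeAeA => ffffkekeAeAeA => ffffkekekeAeA => ffffkekekekeA => ffffkekekekek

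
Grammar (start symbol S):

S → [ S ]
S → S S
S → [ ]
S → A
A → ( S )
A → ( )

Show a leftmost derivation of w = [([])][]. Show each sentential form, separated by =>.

S => SS   [S → S S]
SS => [S]S   [S → [ S ]]
[S]S => [A]S   [S → A]
[A]S => [(S)]S   [A → ( S )]
[(S)]S => [([])]S   [S → [ ]]
[([])]S => [([])][]   [S → [ ]]

S => SS => [S]S => [A]S => [(S)]S => [([])]S => [([])][]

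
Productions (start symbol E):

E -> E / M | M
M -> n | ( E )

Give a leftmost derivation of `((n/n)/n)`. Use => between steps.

E => M   [E -> M]
M => (E)   [M -> ( E )]
(E) => (E/M)   [E -> E / M]
(E/M) => (M/M)   [E -> M]
(M/M) => ((E)/M)   [M -> ( E )]
((E)/M) => ((E/M)/M)   [E -> E / M]
((E/M)/M) => ((M/M)/M)   [E -> M]
((M/M)/M) => ((n/M)/M)   [M -> n]
((n/M)/M) => ((n/n)/M)   [M -> n]
((n/n)/M) => ((n/n)/n)   [M -> n]

E => M => (E) => (E/M) => (M/M) => ((E)/M) => ((E/M)/M) => ((M/M)/M) => ((n/M)/M) => ((n/n)/M) => ((n/n)/n)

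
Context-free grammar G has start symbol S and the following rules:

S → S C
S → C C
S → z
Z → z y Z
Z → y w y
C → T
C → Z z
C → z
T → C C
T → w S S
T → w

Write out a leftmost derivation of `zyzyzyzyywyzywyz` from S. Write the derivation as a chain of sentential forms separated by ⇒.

S⇒CC⇒ZzC⇒zyZzC⇒zyzyZzC⇒zyzyzyZzC⇒zyzyzyzyZzC⇒zyzyzyzyywyzC⇒zyzyzyzyywyzZz⇒zyzyzyzyywyzywyz

S ⇒ CC   [S → C C]
CC ⇒ ZzC   [C → Z z]
ZzC ⇒ zyZzC   [Z → z y Z]
zyZzC ⇒ zyzyZzC   [Z → z y Z]
zyzyZzC ⇒ zyzyzyZzC   [Z → z y Z]
zyzyzyZzC ⇒ zyzyzyzyZzC   [Z → z y Z]
zyzyzyzyZzC ⇒ zyzyzyzyywyzC   [Z → y w y]
zyzyzyzyywyzC ⇒ zyzyzyzyywyzZz   [C → Z z]
zyzyzyzyywyzZz ⇒ zyzyzyzyywyzywyz   [Z → y w y]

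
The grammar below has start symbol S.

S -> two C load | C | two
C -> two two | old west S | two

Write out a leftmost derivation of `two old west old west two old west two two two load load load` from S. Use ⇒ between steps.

S ⇒ two C load ⇒ two old west S load ⇒ two old west C load ⇒ two old west old west S load ⇒ two old west old west two C load load ⇒ two old west old west two old west S load load ⇒ two old west old west two old west two C load load load ⇒ two old west old west two old west two two two load load load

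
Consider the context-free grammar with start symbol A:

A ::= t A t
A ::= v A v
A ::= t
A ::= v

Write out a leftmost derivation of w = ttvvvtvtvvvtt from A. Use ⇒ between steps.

A ⇒ tAt ⇒ ttAtt ⇒ ttvAvtt ⇒ ttvvAvvtt ⇒ ttvvvAvvvtt ⇒ ttvvvtAtvvvtt ⇒ ttvvvtvtvvvtt

A ⇒ tAt   [A ::= t A t]
tAt ⇒ ttAtt   [A ::= t A t]
ttAtt ⇒ ttvAvtt   [A ::= v A v]
ttvAvtt ⇒ ttvvAvvtt   [A ::= v A v]
ttvvAvvtt ⇒ ttvvvAvvvtt   [A ::= v A v]
ttvvvAvvvtt ⇒ ttvvvtAtvvvtt   [A ::= t A t]
ttvvvtAtvvvtt ⇒ ttvvvtvtvvvtt   [A ::= v]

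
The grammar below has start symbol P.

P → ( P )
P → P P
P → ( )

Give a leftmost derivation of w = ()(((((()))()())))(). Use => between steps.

P => PP => ()P => ()PP => ()(P)P => ()((P))P => ()(((P)))P => ()(((PP)))P => ()(((PPP)))P => ()((((P)PP)))P => ()(((((P))PP)))P => ()(((((()))PP)))P => ()(((((()))()P)))P => ()(((((()))()())))P => ()(((((()))()())))()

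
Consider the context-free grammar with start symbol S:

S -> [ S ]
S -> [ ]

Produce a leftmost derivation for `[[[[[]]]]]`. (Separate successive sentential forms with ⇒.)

S ⇒ [S] ⇒ [[S]] ⇒ [[[S]]] ⇒ [[[[S]]]] ⇒ [[[[[]]]]]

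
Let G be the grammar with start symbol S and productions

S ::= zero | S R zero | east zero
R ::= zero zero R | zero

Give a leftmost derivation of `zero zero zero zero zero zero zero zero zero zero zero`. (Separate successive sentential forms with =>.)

S => S R zero   [S ::= S R zero]
S R zero => S R zero R zero   [S ::= S R zero]
S R zero R zero => S R zero R zero R zero   [S ::= S R zero]
S R zero R zero R zero => S R zero R zero R zero R zero   [S ::= S R zero]
S R zero R zero R zero R zero => zero R zero R zero R zero R zero   [S ::= zero]
zero R zero R zero R zero R zero => zero zero zero R zero R zero R zero R zero   [R ::= zero zero R]
zero zero zero R zero R zero R zero R zero => zero zero zero zero zero R zero R zero R zero   [R ::= zero]
zero zero zero zero zero R zero R zero R zero => zero zero zero zero zero zero zero R zero R zero   [R ::= zero]
zero zero zero zero zero zero zero R zero R zero => zero zero zero zero zero zero zero zero zero R zero   [R ::= zero]
zero zero zero zero zero zero zero zero zero R zero => zero zero zero zero zero zero zero zero zero zero zero   [R ::= zero]

S => S R zero => S R zero R zero => S R zero R zero R zero => S R zero R zero R zero R zero => zero R zero R zero R zero R zero => zero zero zero R zero R zero R zero R zero => zero zero zero zero zero R zero R zero R zero => zero zero zero zero zero zero zero R zero R zero => zero zero zero zero zero zero zero zero zero R zero => zero zero zero zero zero zero zero zero zero zero zero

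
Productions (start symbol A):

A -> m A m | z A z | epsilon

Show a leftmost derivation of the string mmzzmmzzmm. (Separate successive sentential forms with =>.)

A => mAm => mmAmm => mmzAzmm => mmzzAzzmm => mmzzmAmzzmm => mmzzmmzzmm

A => mAm   [A -> m A m]
mAm => mmAmm   [A -> m A m]
mmAmm => mmzAzmm   [A -> z A z]
mmzAzmm => mmzzAzzmm   [A -> z A z]
mmzzAzzmm => mmzzmAmzzmm   [A -> m A m]
mmzzmAmzzmm => mmzzmmzzmm   [A -> epsilon]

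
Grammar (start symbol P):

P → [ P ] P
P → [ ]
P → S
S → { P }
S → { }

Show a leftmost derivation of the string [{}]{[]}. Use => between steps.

P => [P]P   [P → [ P ] P]
[P]P => [S]P   [P → S]
[S]P => [{}]P   [S → { }]
[{}]P => [{}]S   [P → S]
[{}]S => [{}]{P}   [S → { P }]
[{}]{P} => [{}]{[]}   [P → [ ]]

P=>[P]P=>[S]P=>[{}]P=>[{}]S=>[{}]{P}=>[{}]{[]}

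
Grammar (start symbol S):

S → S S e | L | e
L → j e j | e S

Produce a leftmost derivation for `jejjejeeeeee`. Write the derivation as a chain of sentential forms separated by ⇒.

S⇒SSe⇒LSe⇒jejSe⇒jejSSee⇒jejSSeSee⇒jejLSeSee⇒jejjejSeSee⇒jejjejLeSee⇒jejjejeSeSee⇒jejjejeeeSee⇒jejjejeeeeee

S ⇒ SSe   [S → S S e]
SSe ⇒ LSe   [S → L]
LSe ⇒ jejSe   [L → j e j]
jejSe ⇒ jejSSee   [S → S S e]
jejSSee ⇒ jejSSeSee   [S → S S e]
jejSSeSee ⇒ jejLSeSee   [S → L]
jejLSeSee ⇒ jejjejSeSee   [L → j e j]
jejjejSeSee ⇒ jejjejLeSee   [S → L]
jejjejLeSee ⇒ jejjejeSeSee   [L → e S]
jejjejeSeSee ⇒ jejjejeeeSee   [S → e]
jejjejeeeSee ⇒ jejjejeeeeee   [S → e]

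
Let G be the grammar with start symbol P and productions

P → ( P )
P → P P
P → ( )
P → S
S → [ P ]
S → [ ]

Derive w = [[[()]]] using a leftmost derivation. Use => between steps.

P => S   [P → S]
S => [P]   [S → [ P ]]
[P] => [S]   [P → S]
[S] => [[P]]   [S → [ P ]]
[[P]] => [[S]]   [P → S]
[[S]] => [[[P]]]   [S → [ P ]]
[[[P]]] => [[[()]]]   [P → ( )]

P=>S=>[P]=>[S]=>[[P]]=>[[S]]=>[[[P]]]=>[[[()]]]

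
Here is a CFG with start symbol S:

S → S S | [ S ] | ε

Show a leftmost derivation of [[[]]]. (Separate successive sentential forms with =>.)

S => [S] => [SS] => [SSS] => [SSSS] => [SSSSS] => [[S]SSSS] => [[[S]]SSSS] => [[[]]SSSS] => [[[]]SSS] => [[[]]SS] => [[[]]S] => [[[]]]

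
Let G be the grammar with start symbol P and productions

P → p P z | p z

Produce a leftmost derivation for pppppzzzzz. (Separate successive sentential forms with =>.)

P=>pPz=>ppPzz=>pppPzzz=>ppppPzzzz=>pppppzzzzz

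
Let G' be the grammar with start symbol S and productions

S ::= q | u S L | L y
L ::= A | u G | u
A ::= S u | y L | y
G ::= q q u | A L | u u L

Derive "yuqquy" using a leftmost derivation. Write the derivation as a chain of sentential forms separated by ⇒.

S ⇒ Ly   [S ::= L y]
Ly ⇒ Ay   [L ::= A]
Ay ⇒ yLy   [A ::= y L]
yLy ⇒ yuGy   [L ::= u G]
yuGy ⇒ yuqquy   [G ::= q q u]

S⇒Ly⇒Ay⇒yLy⇒yuGy⇒yuqquy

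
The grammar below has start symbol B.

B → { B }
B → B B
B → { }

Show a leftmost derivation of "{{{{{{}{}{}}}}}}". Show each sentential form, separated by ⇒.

B ⇒ {B}   [B → { B }]
{B} ⇒ {{B}}   [B → { B }]
{{B}} ⇒ {{{B}}}   [B → { B }]
{{{B}}} ⇒ {{{{B}}}}   [B → { B }]
{{{{B}}}} ⇒ {{{{{B}}}}}   [B → { B }]
{{{{{B}}}}} ⇒ {{{{{BB}}}}}   [B → B B]
{{{{{BB}}}}} ⇒ {{{{{BBB}}}}}   [B → B B]
{{{{{BBB}}}}} ⇒ {{{{{{}BB}}}}}   [B → { }]
{{{{{{}BB}}}}} ⇒ {{{{{{}{}B}}}}}   [B → { }]
{{{{{{}{}B}}}}} ⇒ {{{{{{}{}{}}}}}}   [B → { }]

B⇒{B}⇒{{B}}⇒{{{B}}}⇒{{{{B}}}}⇒{{{{{B}}}}}⇒{{{{{BB}}}}}⇒{{{{{BBB}}}}}⇒{{{{{{}BB}}}}}⇒{{{{{{}{}B}}}}}⇒{{{{{{}{}{}}}}}}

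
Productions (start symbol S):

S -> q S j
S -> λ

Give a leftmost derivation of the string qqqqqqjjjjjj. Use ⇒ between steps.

S ⇒ qSj ⇒ qqSjj ⇒ qqqSjjj ⇒ qqqqSjjjj ⇒ qqqqqSjjjjj ⇒ qqqqqqSjjjjjj ⇒ qqqqqqjjjjjj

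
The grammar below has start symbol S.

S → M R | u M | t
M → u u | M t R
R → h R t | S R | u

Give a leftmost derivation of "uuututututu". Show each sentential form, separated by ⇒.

S ⇒ uM ⇒ uMtR ⇒ uMtRtR ⇒ uMtRtRtR ⇒ uMtRtRtRtR ⇒ uuutRtRtRtR ⇒ uuututRtRtR ⇒ uuutututRtR ⇒ uuututututR ⇒ uuututututu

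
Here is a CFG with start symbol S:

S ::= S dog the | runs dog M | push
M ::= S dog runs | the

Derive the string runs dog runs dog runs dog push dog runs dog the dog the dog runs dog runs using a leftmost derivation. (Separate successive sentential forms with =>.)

S => runs dog M => runs dog S dog runs => runs dog runs dog M dog runs => runs dog runs dog S dog runs dog runs => runs dog runs dog S dog the dog runs dog runs => runs dog runs dog S dog the dog the dog runs dog runs => runs dog runs dog runs dog M dog the dog the dog runs dog runs => runs dog runs dog runs dog S dog runs dog the dog the dog runs dog runs => runs dog runs dog runs dog push dog runs dog the dog the dog runs dog runs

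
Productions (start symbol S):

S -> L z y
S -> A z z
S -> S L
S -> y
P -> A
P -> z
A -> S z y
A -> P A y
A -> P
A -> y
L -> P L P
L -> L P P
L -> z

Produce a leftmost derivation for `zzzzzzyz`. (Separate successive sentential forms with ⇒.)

S ⇒ SL   [S -> S L]
SL ⇒ LzyL   [S -> L z y]
LzyL ⇒ LPPzyL   [L -> L P P]
LPPzyL ⇒ LPPPPzyL   [L -> L P P]
LPPPPzyL ⇒ zPPPPzyL   [L -> z]
zPPPPzyL ⇒ zzPPPzyL   [P -> z]
zzPPPzyL ⇒ zzzPPzyL   [P -> z]
zzzPPzyL ⇒ zzzzPzyL   [P -> z]
zzzzPzyL ⇒ zzzzzzyL   [P -> z]
zzzzzzyL ⇒ zzzzzzyz   [L -> z]

S ⇒ SL ⇒ LzyL ⇒ LPPzyL ⇒ LPPPPzyL ⇒ zPPPPzyL ⇒ zzPPPzyL ⇒ zzzPPzyL ⇒ zzzzPzyL ⇒ zzzzzzyL ⇒ zzzzzzyz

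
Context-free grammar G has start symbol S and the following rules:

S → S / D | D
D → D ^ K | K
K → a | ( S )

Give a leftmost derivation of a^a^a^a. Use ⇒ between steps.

S ⇒ D ⇒ D^K ⇒ D^K^K ⇒ D^K^K^K ⇒ K^K^K^K ⇒ a^K^K^K ⇒ a^a^K^K ⇒ a^a^a^K ⇒ a^a^a^a

S ⇒ D   [S → D]
D ⇒ D^K   [D → D ^ K]
D^K ⇒ D^K^K   [D → D ^ K]
D^K^K ⇒ D^K^K^K   [D → D ^ K]
D^K^K^K ⇒ K^K^K^K   [D → K]
K^K^K^K ⇒ a^K^K^K   [K → a]
a^K^K^K ⇒ a^a^K^K   [K → a]
a^a^K^K ⇒ a^a^a^K   [K → a]
a^a^a^K ⇒ a^a^a^a   [K → a]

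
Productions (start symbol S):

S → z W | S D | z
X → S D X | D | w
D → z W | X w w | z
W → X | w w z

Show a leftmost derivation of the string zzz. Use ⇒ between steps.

S⇒SD⇒zWD⇒zXD⇒zDD⇒zzD⇒zzz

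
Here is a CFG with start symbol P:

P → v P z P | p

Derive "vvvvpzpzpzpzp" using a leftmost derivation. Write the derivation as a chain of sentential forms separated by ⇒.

P ⇒ vPzP   [P → v P z P]
vPzP ⇒ vvPzPzP   [P → v P z P]
vvPzPzP ⇒ vvvPzPzPzP   [P → v P z P]
vvvPzPzPzP ⇒ vvvvPzPzPzPzP   [P → v P z P]
vvvvPzPzPzPzP ⇒ vvvvpzPzPzPzP   [P → p]
vvvvpzPzPzPzP ⇒ vvvvpzpzPzPzP   [P → p]
vvvvpzpzPzPzP ⇒ vvvvpzpzpzPzP   [P → p]
vvvvpzpzpzPzP ⇒ vvvvpzpzpzpzP   [P → p]
vvvvpzpzpzpzP ⇒ vvvvpzpzpzpzp   [P → p]

P⇒vPzP⇒vvPzPzP⇒vvvPzPzPzP⇒vvvvPzPzPzPzP⇒vvvvpzPzPzPzP⇒vvvvpzpzPzPzP⇒vvvvpzpzpzPzP⇒vvvvpzpzpzpzP⇒vvvvpzpzpzpzp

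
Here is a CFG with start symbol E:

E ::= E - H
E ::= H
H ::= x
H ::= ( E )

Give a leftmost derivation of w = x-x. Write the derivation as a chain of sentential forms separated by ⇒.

E ⇒ E-H ⇒ H-H ⇒ x-H ⇒ x-x

E ⇒ E-H   [E ::= E - H]
E-H ⇒ H-H   [E ::= H]
H-H ⇒ x-H   [H ::= x]
x-H ⇒ x-x   [H ::= x]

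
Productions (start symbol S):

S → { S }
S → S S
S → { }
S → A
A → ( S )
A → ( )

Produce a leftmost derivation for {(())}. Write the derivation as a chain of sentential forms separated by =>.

S => {S}   [S → { S }]
{S} => {A}   [S → A]
{A} => {(S)}   [A → ( S )]
{(S)} => {(A)}   [S → A]
{(A)} => {(())}   [A → ( )]

S => {S} => {A} => {(S)} => {(A)} => {(())}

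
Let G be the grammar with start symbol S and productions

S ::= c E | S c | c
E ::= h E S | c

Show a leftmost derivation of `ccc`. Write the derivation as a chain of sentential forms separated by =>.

S => Sc   [S ::= S c]
Sc => cEc   [S ::= c E]
cEc => ccc   [E ::= c]

S=>Sc=>cEc=>ccc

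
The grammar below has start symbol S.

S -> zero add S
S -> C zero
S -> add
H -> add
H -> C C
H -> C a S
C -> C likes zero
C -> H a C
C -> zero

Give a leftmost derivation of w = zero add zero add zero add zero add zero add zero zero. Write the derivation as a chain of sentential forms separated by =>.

S => zero add S   [S -> zero add S]
zero add S => zero add zero add S   [S -> zero add S]
zero add zero add S => zero add zero add zero add S   [S -> zero add S]
zero add zero add zero add S => zero add zero add zero add zero add S   [S -> zero add S]
zero add zero add zero add zero add S => zero add zero add zero add zero add zero add S   [S -> zero add S]
zero add zero add zero add zero add zero add S => zero add zero add zero add zero add zero add C zero   [S -> C zero]
zero add zero add zero add zero add zero add C zero => zero add zero add zero add zero add zero add zero zero   [C -> zero]

S => zero add S => zero add zero add S => zero add zero add zero add S => zero add zero add zero add zero add S => zero add zero add zero add zero add zero add S => zero add zero add zero add zero add zero add C zero => zero add zero add zero add zero add zero add zero zero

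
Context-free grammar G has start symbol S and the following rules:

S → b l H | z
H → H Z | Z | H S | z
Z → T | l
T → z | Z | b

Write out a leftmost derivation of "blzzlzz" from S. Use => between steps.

S => blH   [S → b l H]
blH => blHS   [H → H S]
blHS => blHSS   [H → H S]
blHSS => blHZSS   [H → H Z]
blHZSS => blHSZSS   [H → H S]
blHSZSS => blzSZSS   [H → z]
blzSZSS => blzzZSS   [S → z]
blzzZSS => blzzlSS   [Z → l]
blzzlSS => blzzlzS   [S → z]
blzzlzS => blzzlzz   [S → z]

S=>blH=>blHS=>blHSS=>blHZSS=>blHSZSS=>blzSZSS=>blzzZSS=>blzzlSS=>blzzlzS=>blzzlzz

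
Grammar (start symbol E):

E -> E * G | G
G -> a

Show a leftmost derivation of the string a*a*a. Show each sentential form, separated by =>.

E => E*G   [E -> E * G]
E*G => E*G*G   [E -> E * G]
E*G*G => G*G*G   [E -> G]
G*G*G => a*G*G   [G -> a]
a*G*G => a*a*G   [G -> a]
a*a*G => a*a*a   [G -> a]

E => E*G => E*G*G => G*G*G => a*G*G => a*a*G => a*a*a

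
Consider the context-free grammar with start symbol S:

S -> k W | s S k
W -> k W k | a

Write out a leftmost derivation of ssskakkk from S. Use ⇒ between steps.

S ⇒ sSk ⇒ ssSkk ⇒ sssSkkk ⇒ ssskWkkk ⇒ ssskakkk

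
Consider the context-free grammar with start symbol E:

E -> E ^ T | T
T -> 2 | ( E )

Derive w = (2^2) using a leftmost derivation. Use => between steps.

E => T => (E) => (E^T) => (T^T) => (2^T) => (2^2)

E => T   [E -> T]
T => (E)   [T -> ( E )]
(E) => (E^T)   [E -> E ^ T]
(E^T) => (T^T)   [E -> T]
(T^T) => (2^T)   [T -> 2]
(2^T) => (2^2)   [T -> 2]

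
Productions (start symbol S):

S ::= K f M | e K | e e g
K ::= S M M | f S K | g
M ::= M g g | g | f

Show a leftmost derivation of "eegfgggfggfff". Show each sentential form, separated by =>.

S => KfM   [S ::= K f M]
KfM => SMMfM   [K ::= S M M]
SMMfM => KfMMMfM   [S ::= K f M]
KfMMMfM => SMMfMMMfM   [K ::= S M M]
SMMfMMMfM => eegMMfMMMfM   [S ::= e e g]
eegMMfMMMfM => eegMggMfMMMfM   [M ::= M g g]
eegMggMfMMMfM => eegfggMfMMMfM   [M ::= f]
eegfggMfMMMfM => eegfgggfMMMfM   [M ::= g]
eegfgggfMMMfM => eegfgggfgMMfM   [M ::= g]
eegfgggfgMMfM => eegfgggfggMfM   [M ::= g]
eegfgggfggMfM => eegfgggfggffM   [M ::= f]
eegfgggfggffM => eegfgggfggfff   [M ::= f]

S => KfM => SMMfM => KfMMMfM => SMMfMMMfM => eegMMfMMMfM => eegMggMfMMMfM => eegfggMfMMMfM => eegfgggfMMMfM => eegfgggfgMMfM => eegfgggfggMfM => eegfgggfggffM => eegfgggfggfff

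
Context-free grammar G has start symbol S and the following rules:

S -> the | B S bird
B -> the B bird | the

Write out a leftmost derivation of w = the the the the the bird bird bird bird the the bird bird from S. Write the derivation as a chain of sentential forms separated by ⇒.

S ⇒ B S bird ⇒ the B bird S bird ⇒ the the B bird bird S bird ⇒ the the the B bird bird bird S bird ⇒ the the the the B bird bird bird bird S bird ⇒ the the the the the bird bird bird bird S bird ⇒ the the the the the bird bird bird bird B S bird bird ⇒ the the the the the bird bird bird bird the S bird bird ⇒ the the the the the bird bird bird bird the the bird bird

S ⇒ B S bird   [S -> B S bird]
B S bird ⇒ the B bird S bird   [B -> the B bird]
the B bird S bird ⇒ the the B bird bird S bird   [B -> the B bird]
the the B bird bird S bird ⇒ the the the B bird bird bird S bird   [B -> the B bird]
the the the B bird bird bird S bird ⇒ the the the the B bird bird bird bird S bird   [B -> the B bird]
the the the the B bird bird bird bird S bird ⇒ the the the the the bird bird bird bird S bird   [B -> the]
the the the the the bird bird bird bird S bird ⇒ the the the the the bird bird bird bird B S bird bird   [S -> B S bird]
the the the the the bird bird bird bird B S bird bird ⇒ the the the the the bird bird bird bird the S bird bird   [B -> the]
the the the the the bird bird bird bird the S bird bird ⇒ the the the the the bird bird bird bird the the bird bird   [S -> the]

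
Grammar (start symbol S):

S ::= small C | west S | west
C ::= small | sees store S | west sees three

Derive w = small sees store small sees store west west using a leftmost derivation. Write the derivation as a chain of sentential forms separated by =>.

S => small C => small sees store S => small sees store small C => small sees store small sees store S => small sees store small sees store west S => small sees store small sees store west west

S => small C   [S ::= small C]
small C => small sees store S   [C ::= sees store S]
small sees store S => small sees store small C   [S ::= small C]
small sees store small C => small sees store small sees store S   [C ::= sees store S]
small sees store small sees store S => small sees store small sees store west S   [S ::= west S]
small sees store small sees store west S => small sees store small sees store west west   [S ::= west]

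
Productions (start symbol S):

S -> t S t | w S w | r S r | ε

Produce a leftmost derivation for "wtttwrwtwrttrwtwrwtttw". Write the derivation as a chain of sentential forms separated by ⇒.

S ⇒ wSw   [S -> w S w]
wSw ⇒ wtStw   [S -> t S t]
wtStw ⇒ wttSttw   [S -> t S t]
wttSttw ⇒ wtttStttw   [S -> t S t]
wtttStttw ⇒ wtttwSwtttw   [S -> w S w]
wtttwSwtttw ⇒ wtttwrSrwtttw   [S -> r S r]
wtttwrSrwtttw ⇒ wtttwrwSwrwtttw   [S -> w S w]
wtttwrwSwrwtttw ⇒ wtttwrwtStwrwtttw   [S -> t S t]
wtttwrwtStwrwtttw ⇒ wtttwrwtwSwtwrwtttw   [S -> w S w]
wtttwrwtwSwtwrwtttw ⇒ wtttwrwtwrSrwtwrwtttw   [S -> r S r]
wtttwrwtwrSrwtwrwtttw ⇒ wtttwrwtwrtStrwtwrwtttw   [S -> t S t]
wtttwrwtwrtStrwtwrwtttw ⇒ wtttwrwtwrttrwtwrwtttw   [S -> ε]

S ⇒ wSw ⇒ wtStw ⇒ wttSttw ⇒ wtttStttw ⇒ wtttwSwtttw ⇒ wtttwrSrwtttw ⇒ wtttwrwSwrwtttw ⇒ wtttwrwtStwrwtttw ⇒ wtttwrwtwSwtwrwtttw ⇒ wtttwrwtwrSrwtwrwtttw ⇒ wtttwrwtwrtStrwtwrwtttw ⇒ wtttwrwtwrttrwtwrwtttw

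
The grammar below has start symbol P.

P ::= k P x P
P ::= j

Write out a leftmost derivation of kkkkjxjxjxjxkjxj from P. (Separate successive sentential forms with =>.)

P => kPxP   [P ::= k P x P]
kPxP => kkPxPxP   [P ::= k P x P]
kkPxPxP => kkkPxPxPxP   [P ::= k P x P]
kkkPxPxPxP => kkkkPxPxPxPxP   [P ::= k P x P]
kkkkPxPxPxPxP => kkkkjxPxPxPxP   [P ::= j]
kkkkjxPxPxPxP => kkkkjxjxPxPxP   [P ::= j]
kkkkjxjxPxPxP => kkkkjxjxjxPxP   [P ::= j]
kkkkjxjxjxPxP => kkkkjxjxjxjxP   [P ::= j]
kkkkjxjxjxjxP => kkkkjxjxjxjxkPxP   [P ::= k P x P]
kkkkjxjxjxjxkPxP => kkkkjxjxjxjxkjxP   [P ::= j]
kkkkjxjxjxjxkjxP => kkkkjxjxjxjxkjxj   [P ::= j]

P=>kPxP=>kkPxPxP=>kkkPxPxPxP=>kkkkPxPxPxPxP=>kkkkjxPxPxPxP=>kkkkjxjxPxPxP=>kkkkjxjxjxPxP=>kkkkjxjxjxjxP=>kkkkjxjxjxjxkPxP=>kkkkjxjxjxjxkjxP=>kkkkjxjxjxjxkjxj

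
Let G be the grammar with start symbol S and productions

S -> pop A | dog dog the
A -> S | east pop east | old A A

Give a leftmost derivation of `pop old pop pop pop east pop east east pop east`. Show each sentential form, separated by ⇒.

S ⇒ pop A ⇒ pop old A A ⇒ pop old S A ⇒ pop old pop A A ⇒ pop old pop S A ⇒ pop old pop pop A A ⇒ pop old pop pop S A ⇒ pop old pop pop pop A A ⇒ pop old pop pop pop east pop east A ⇒ pop old pop pop pop east pop east east pop east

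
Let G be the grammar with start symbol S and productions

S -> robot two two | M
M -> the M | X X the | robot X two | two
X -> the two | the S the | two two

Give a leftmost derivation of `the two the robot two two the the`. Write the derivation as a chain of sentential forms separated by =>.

S => M => X X the => the two X the => the two the S the the => the two the robot two two the the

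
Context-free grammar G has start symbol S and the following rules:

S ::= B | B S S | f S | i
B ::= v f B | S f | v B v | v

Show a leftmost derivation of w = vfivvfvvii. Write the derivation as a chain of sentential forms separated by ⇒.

S ⇒ BSS   [S ::= B S S]
BSS ⇒ vSS   [B ::= v]
vSS ⇒ vfSS   [S ::= f S]
vfSS ⇒ vfiS   [S ::= i]
vfiS ⇒ vfiBSS   [S ::= B S S]
vfiBSS ⇒ vfivBvSS   [B ::= v B v]
vfivBvSS ⇒ vfivvfBvSS   [B ::= v f B]
vfivvfBvSS ⇒ vfivvfvvSS   [B ::= v]
vfivvfvvSS ⇒ vfivvfvviS   [S ::= i]
vfivvfvviS ⇒ vfivvfvvii   [S ::= i]

S ⇒ BSS ⇒ vSS ⇒ vfSS ⇒ vfiS ⇒ vfiBSS ⇒ vfivBvSS ⇒ vfivvfBvSS ⇒ vfivvfvvSS ⇒ vfivvfvviS ⇒ vfivvfvvii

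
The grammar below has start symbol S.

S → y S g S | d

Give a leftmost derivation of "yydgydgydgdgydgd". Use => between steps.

S=>ySgS=>yySgSgS=>yydgSgS=>yydgySgSgS=>yydgydgSgS=>yydgydgySgSgS=>yydgydgydgSgS=>yydgydgydgdgS=>yydgydgydgdgySgS=>yydgydgydgdgydgS=>yydgydgydgdgydgd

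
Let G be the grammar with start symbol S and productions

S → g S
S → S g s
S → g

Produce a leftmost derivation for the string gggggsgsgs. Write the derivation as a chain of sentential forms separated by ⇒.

S ⇒ Sgs ⇒ Sgsgs ⇒ gSgsgs ⇒ ggSgsgs ⇒ ggSgsgsgs ⇒ gggSgsgsgs ⇒ gggggsgsgs

S ⇒ Sgs   [S → S g s]
Sgs ⇒ Sgsgs   [S → S g s]
Sgsgs ⇒ gSgsgs   [S → g S]
gSgsgs ⇒ ggSgsgs   [S → g S]
ggSgsgs ⇒ ggSgsgsgs   [S → S g s]
ggSgsgsgs ⇒ gggSgsgsgs   [S → g S]
gggSgsgsgs ⇒ gggggsgsgs   [S → g]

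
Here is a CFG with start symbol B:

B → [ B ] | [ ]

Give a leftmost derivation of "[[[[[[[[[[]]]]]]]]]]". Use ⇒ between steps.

B ⇒ [B]   [B → [ B ]]
[B] ⇒ [[B]]   [B → [ B ]]
[[B]] ⇒ [[[B]]]   [B → [ B ]]
[[[B]]] ⇒ [[[[B]]]]   [B → [ B ]]
[[[[B]]]] ⇒ [[[[[B]]]]]   [B → [ B ]]
[[[[[B]]]]] ⇒ [[[[[[B]]]]]]   [B → [ B ]]
[[[[[[B]]]]]] ⇒ [[[[[[[B]]]]]]]   [B → [ B ]]
[[[[[[[B]]]]]]] ⇒ [[[[[[[[B]]]]]]]]   [B → [ B ]]
[[[[[[[[B]]]]]]]] ⇒ [[[[[[[[[B]]]]]]]]]   [B → [ B ]]
[[[[[[[[[B]]]]]]]]] ⇒ [[[[[[[[[[]]]]]]]]]]   [B → [ ]]

B ⇒ [B] ⇒ [[B]] ⇒ [[[B]]] ⇒ [[[[B]]]] ⇒ [[[[[B]]]]] ⇒ [[[[[[B]]]]]] ⇒ [[[[[[[B]]]]]]] ⇒ [[[[[[[[B]]]]]]]] ⇒ [[[[[[[[[B]]]]]]]]] ⇒ [[[[[[[[[[]]]]]]]]]]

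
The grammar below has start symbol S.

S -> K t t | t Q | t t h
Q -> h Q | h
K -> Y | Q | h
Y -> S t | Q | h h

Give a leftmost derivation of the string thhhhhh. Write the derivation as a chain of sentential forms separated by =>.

S => tQ   [S -> t Q]
tQ => thQ   [Q -> h Q]
thQ => thhQ   [Q -> h Q]
thhQ => thhhQ   [Q -> h Q]
thhhQ => thhhhQ   [Q -> h Q]
thhhhQ => thhhhhQ   [Q -> h Q]
thhhhhQ => thhhhhh   [Q -> h]

S => tQ => thQ => thhQ => thhhQ => thhhhQ => thhhhhQ => thhhhhh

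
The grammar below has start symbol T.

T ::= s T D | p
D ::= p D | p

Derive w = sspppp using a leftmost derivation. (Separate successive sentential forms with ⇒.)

T⇒sTD⇒ssTDD⇒sspDD⇒ssppDD⇒sspppD⇒sspppp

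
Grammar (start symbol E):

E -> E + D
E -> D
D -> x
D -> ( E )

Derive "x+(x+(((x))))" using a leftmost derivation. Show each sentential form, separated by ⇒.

E ⇒ E+D ⇒ D+D ⇒ x+D ⇒ x+(E) ⇒ x+(E+D) ⇒ x+(D+D) ⇒ x+(x+D) ⇒ x+(x+(E)) ⇒ x+(x+(D)) ⇒ x+(x+((E))) ⇒ x+(x+((D))) ⇒ x+(x+(((E)))) ⇒ x+(x+(((D)))) ⇒ x+(x+(((x))))

E ⇒ E+D   [E -> E + D]
E+D ⇒ D+D   [E -> D]
D+D ⇒ x+D   [D -> x]
x+D ⇒ x+(E)   [D -> ( E )]
x+(E) ⇒ x+(E+D)   [E -> E + D]
x+(E+D) ⇒ x+(D+D)   [E -> D]
x+(D+D) ⇒ x+(x+D)   [D -> x]
x+(x+D) ⇒ x+(x+(E))   [D -> ( E )]
x+(x+(E)) ⇒ x+(x+(D))   [E -> D]
x+(x+(D)) ⇒ x+(x+((E)))   [D -> ( E )]
x+(x+((E))) ⇒ x+(x+((D)))   [E -> D]
x+(x+((D))) ⇒ x+(x+(((E))))   [D -> ( E )]
x+(x+(((E)))) ⇒ x+(x+(((D))))   [E -> D]
x+(x+(((D)))) ⇒ x+(x+(((x))))   [D -> x]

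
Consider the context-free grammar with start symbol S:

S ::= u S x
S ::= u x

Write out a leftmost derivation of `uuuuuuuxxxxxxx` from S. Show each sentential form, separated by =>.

S => uSx   [S ::= u S x]
uSx => uuSxx   [S ::= u S x]
uuSxx => uuuSxxx   [S ::= u S x]
uuuSxxx => uuuuSxxxx   [S ::= u S x]
uuuuSxxxx => uuuuuSxxxxx   [S ::= u S x]
uuuuuSxxxxx => uuuuuuSxxxxxx   [S ::= u S x]
uuuuuuSxxxxxx => uuuuuuuxxxxxxx   [S ::= u x]

S => uSx => uuSxx => uuuSxxx => uuuuSxxxx => uuuuuSxxxxx => uuuuuuSxxxxxx => uuuuuuuxxxxxxx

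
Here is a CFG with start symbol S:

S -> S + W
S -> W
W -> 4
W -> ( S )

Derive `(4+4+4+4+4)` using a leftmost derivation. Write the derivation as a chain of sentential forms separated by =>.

S => W   [S -> W]
W => (S)   [W -> ( S )]
(S) => (S+W)   [S -> S + W]
(S+W) => (S+W+W)   [S -> S + W]
(S+W+W) => (S+W+W+W)   [S -> S + W]
(S+W+W+W) => (S+W+W+W+W)   [S -> S + W]
(S+W+W+W+W) => (W+W+W+W+W)   [S -> W]
(W+W+W+W+W) => (4+W+W+W+W)   [W -> 4]
(4+W+W+W+W) => (4+4+W+W+W)   [W -> 4]
(4+4+W+W+W) => (4+4+4+W+W)   [W -> 4]
(4+4+4+W+W) => (4+4+4+4+W)   [W -> 4]
(4+4+4+4+W) => (4+4+4+4+4)   [W -> 4]

S => W => (S) => (S+W) => (S+W+W) => (S+W+W+W) => (S+W+W+W+W) => (W+W+W+W+W) => (4+W+W+W+W) => (4+4+W+W+W) => (4+4+4+W+W) => (4+4+4+4+W) => (4+4+4+4+4)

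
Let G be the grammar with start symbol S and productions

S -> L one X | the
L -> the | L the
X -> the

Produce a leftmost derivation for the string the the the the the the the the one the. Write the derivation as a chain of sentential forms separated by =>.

S => L one X => L the one X => L the the one X => L the the the one X => L the the the the one X => L the the the the the one X => L the the the the the the one X => L the the the the the the the one X => the the the the the the the the one X => the the the the the the the the one the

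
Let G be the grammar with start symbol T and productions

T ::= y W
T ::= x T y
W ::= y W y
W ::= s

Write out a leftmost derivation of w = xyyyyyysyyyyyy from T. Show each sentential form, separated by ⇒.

T ⇒ xTy ⇒ xyWy ⇒ xyyWyy ⇒ xyyyWyyy ⇒ xyyyyWyyyy ⇒ xyyyyyWyyyyy ⇒ xyyyyyyWyyyyyy ⇒ xyyyyyysyyyyyy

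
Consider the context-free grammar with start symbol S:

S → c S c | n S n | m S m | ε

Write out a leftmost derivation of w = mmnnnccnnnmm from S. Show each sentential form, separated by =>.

S=>mSm=>mmSmm=>mmnSnmm=>mmnnSnnmm=>mmnnnSnnnmm=>mmnnncScnnnmm=>mmnnnccnnnmm

S => mSm   [S → m S m]
mSm => mmSmm   [S → m S m]
mmSmm => mmnSnmm   [S → n S n]
mmnSnmm => mmnnSnnmm   [S → n S n]
mmnnSnnmm => mmnnnSnnnmm   [S → n S n]
mmnnnSnnnmm => mmnnncScnnnmm   [S → c S c]
mmnnncScnnnmm => mmnnnccnnnmm   [S → ε]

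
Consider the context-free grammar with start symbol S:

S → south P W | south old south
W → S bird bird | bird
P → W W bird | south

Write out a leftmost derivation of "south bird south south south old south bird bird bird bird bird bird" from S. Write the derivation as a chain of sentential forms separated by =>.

S => south P W => south W W bird W => south bird W bird W => south bird S bird bird bird W => south bird south P W bird bird bird W => south bird south south W bird bird bird W => south bird south south S bird bird bird bird bird W => south bird south south south old south bird bird bird bird bird W => south bird south south south old south bird bird bird bird bird bird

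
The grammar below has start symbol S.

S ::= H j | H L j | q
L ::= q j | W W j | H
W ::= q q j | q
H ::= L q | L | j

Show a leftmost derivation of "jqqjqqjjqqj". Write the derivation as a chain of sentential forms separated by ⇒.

S ⇒ HLj ⇒ jLj ⇒ jHj ⇒ jLqj ⇒ jHqj ⇒ jLqqj ⇒ jWWjqqj ⇒ jqqjWjqqj ⇒ jqqjqqjjqqj

S ⇒ HLj   [S ::= H L j]
HLj ⇒ jLj   [H ::= j]
jLj ⇒ jHj   [L ::= H]
jHj ⇒ jLqj   [H ::= L q]
jLqj ⇒ jHqj   [L ::= H]
jHqj ⇒ jLqqj   [H ::= L q]
jLqqj ⇒ jWWjqqj   [L ::= W W j]
jWWjqqj ⇒ jqqjWjqqj   [W ::= q q j]
jqqjWjqqj ⇒ jqqjqqjjqqj   [W ::= q q j]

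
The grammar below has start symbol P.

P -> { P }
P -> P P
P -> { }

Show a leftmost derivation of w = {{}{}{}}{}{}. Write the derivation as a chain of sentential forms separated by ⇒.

P ⇒ PP ⇒ PPP ⇒ {P}PP ⇒ {PP}PP ⇒ {PPP}PP ⇒ {{}PP}PP ⇒ {{}{}P}PP ⇒ {{}{}{}}PP ⇒ {{}{}{}}{}P ⇒ {{}{}{}}{}{}

P ⇒ PP   [P -> P P]
PP ⇒ PPP   [P -> P P]
PPP ⇒ {P}PP   [P -> { P }]
{P}PP ⇒ {PP}PP   [P -> P P]
{PP}PP ⇒ {PPP}PP   [P -> P P]
{PPP}PP ⇒ {{}PP}PP   [P -> { }]
{{}PP}PP ⇒ {{}{}P}PP   [P -> { }]
{{}{}P}PP ⇒ {{}{}{}}PP   [P -> { }]
{{}{}{}}PP ⇒ {{}{}{}}{}P   [P -> { }]
{{}{}{}}{}P ⇒ {{}{}{}}{}{}   [P -> { }]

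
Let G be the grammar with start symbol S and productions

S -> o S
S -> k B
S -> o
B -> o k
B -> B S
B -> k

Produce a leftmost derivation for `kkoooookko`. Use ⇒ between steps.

S ⇒ kB ⇒ kBS ⇒ kBSS ⇒ kBSSS ⇒ kBSSSS ⇒ kkSSSS ⇒ kkoSSSS ⇒ kkooSSS ⇒ kkoooSSS ⇒ kkooooSS ⇒ kkoooooSS ⇒ kkoooookBS ⇒ kkoooookkS ⇒ kkoooookko

S ⇒ kB   [S -> k B]
kB ⇒ kBS   [B -> B S]
kBS ⇒ kBSS   [B -> B S]
kBSS ⇒ kBSSS   [B -> B S]
kBSSS ⇒ kBSSSS   [B -> B S]
kBSSSS ⇒ kkSSSS   [B -> k]
kkSSSS ⇒ kkoSSSS   [S -> o S]
kkoSSSS ⇒ kkooSSS   [S -> o]
kkooSSS ⇒ kkoooSSS   [S -> o S]
kkoooSSS ⇒ kkooooSS   [S -> o]
kkooooSS ⇒ kkoooooSS   [S -> o S]
kkoooooSS ⇒ kkoooookBS   [S -> k B]
kkoooookBS ⇒ kkoooookkS   [B -> k]
kkoooookkS ⇒ kkoooookko   [S -> o]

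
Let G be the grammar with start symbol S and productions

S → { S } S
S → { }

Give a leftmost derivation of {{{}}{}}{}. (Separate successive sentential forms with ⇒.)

S ⇒ {S}S ⇒ {{S}S}S ⇒ {{{}}S}S ⇒ {{{}}{}}S ⇒ {{{}}{}}{}

S ⇒ {S}S   [S → { S } S]
{S}S ⇒ {{S}S}S   [S → { S } S]
{{S}S}S ⇒ {{{}}S}S   [S → { }]
{{{}}S}S ⇒ {{{}}{}}S   [S → { }]
{{{}}{}}S ⇒ {{{}}{}}{}   [S → { }]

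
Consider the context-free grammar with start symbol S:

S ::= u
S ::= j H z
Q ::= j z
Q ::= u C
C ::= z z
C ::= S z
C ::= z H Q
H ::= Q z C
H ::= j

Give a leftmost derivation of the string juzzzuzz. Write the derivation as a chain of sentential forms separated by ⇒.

S ⇒ jHz ⇒ jQzCz ⇒ juCzCz ⇒ juzzzCz ⇒ juzzzSzz ⇒ juzzzuzz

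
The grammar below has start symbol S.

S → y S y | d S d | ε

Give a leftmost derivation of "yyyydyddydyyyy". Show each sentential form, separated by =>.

S => ySy => yySyy => yyySyyy => yyyySyyyy => yyyydSdyyyy => yyyydySydyyyy => yyyydydSdydyyyy => yyyydyddydyyyy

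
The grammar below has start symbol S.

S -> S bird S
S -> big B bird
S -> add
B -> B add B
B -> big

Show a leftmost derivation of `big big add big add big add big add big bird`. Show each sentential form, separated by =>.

S => big B bird => big B add B bird => big B add B add B bird => big B add B add B add B bird => big big add B add B add B bird => big big add big add B add B bird => big big add big add big add B bird => big big add big add big add B add B bird => big big add big add big add big add B bird => big big add big add big add big add big bird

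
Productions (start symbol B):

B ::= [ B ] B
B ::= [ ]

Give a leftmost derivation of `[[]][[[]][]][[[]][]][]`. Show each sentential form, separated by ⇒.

B ⇒ [B]B   [B ::= [ B ] B]
[B]B ⇒ [[]]B   [B ::= [ ]]
[[]]B ⇒ [[]][B]B   [B ::= [ B ] B]
[[]][B]B ⇒ [[]][[B]B]B   [B ::= [ B ] B]
[[]][[B]B]B ⇒ [[]][[[]]B]B   [B ::= [ ]]
[[]][[[]]B]B ⇒ [[]][[[]][]]B   [B ::= [ ]]
[[]][[[]][]]B ⇒ [[]][[[]][]][B]B   [B ::= [ B ] B]
[[]][[[]][]][B]B ⇒ [[]][[[]][]][[B]B]B   [B ::= [ B ] B]
[[]][[[]][]][[B]B]B ⇒ [[]][[[]][]][[[]]B]B   [B ::= [ ]]
[[]][[[]][]][[[]]B]B ⇒ [[]][[[]][]][[[]][]]B   [B ::= [ ]]
[[]][[[]][]][[[]][]]B ⇒ [[]][[[]][]][[[]][]][]   [B ::= [ ]]

B ⇒ [B]B ⇒ [[]]B ⇒ [[]][B]B ⇒ [[]][[B]B]B ⇒ [[]][[[]]B]B ⇒ [[]][[[]][]]B ⇒ [[]][[[]][]][B]B ⇒ [[]][[[]][]][[B]B]B ⇒ [[]][[[]][]][[[]]B]B ⇒ [[]][[[]][]][[[]][]]B ⇒ [[]][[[]][]][[[]][]][]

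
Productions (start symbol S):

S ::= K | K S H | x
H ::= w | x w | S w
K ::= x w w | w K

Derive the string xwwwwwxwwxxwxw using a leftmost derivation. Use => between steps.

S => KSH => xwwSH => xwwKSHH => xwwwKSHH => xwwwwKSHH => xwwwwwKSHH => xwwwwwxwwSHH => xwwwwwxwwxHH => xwwwwwxwwxxwH => xwwwwwxwwxxwxw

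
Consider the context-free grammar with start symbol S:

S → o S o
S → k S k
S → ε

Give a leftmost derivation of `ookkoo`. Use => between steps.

S => oSo => ooSoo => ookSkoo => ookkoo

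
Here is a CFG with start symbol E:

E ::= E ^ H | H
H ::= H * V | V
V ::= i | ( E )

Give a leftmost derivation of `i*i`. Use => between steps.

E=>H=>H*V=>V*V=>i*V=>i*i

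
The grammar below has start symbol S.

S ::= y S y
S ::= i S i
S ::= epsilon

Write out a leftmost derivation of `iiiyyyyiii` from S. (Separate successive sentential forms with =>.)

S => iSi => iiSii => iiiSiii => iiiySyiii => iiiyySyyiii => iiiyyyyiii

S => iSi   [S ::= i S i]
iSi => iiSii   [S ::= i S i]
iiSii => iiiSiii   [S ::= i S i]
iiiSiii => iiiySyiii   [S ::= y S y]
iiiySyiii => iiiyySyyiii   [S ::= y S y]
iiiyySyyiii => iiiyyyyiii   [S ::= epsilon]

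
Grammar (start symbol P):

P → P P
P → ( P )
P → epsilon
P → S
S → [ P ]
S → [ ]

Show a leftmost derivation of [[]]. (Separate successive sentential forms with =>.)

P => PP => SP => [P]P => [S]P => [[]]P => [[]]

P => PP   [P → P P]
PP => SP   [P → S]
SP => [P]P   [S → [ P ]]
[P]P => [S]P   [P → S]
[S]P => [[]]P   [S → [ ]]
[[]]P => [[]]   [P → epsilon]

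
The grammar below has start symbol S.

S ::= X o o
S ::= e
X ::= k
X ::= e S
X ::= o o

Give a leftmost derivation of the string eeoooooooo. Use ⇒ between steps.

S⇒Xoo⇒eSoo⇒eXoooo⇒eeSoooo⇒eeXoooooo⇒eeoooooooo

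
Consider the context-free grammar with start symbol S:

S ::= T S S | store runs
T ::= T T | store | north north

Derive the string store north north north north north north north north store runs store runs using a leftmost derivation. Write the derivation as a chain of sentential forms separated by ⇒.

S ⇒ T S S ⇒ T T S S ⇒ T T T S S ⇒ T T T T S S ⇒ store T T T S S ⇒ store T T T T S S ⇒ store north north T T T S S ⇒ store north north north north T T S S ⇒ store north north north north north north T S S ⇒ store north north north north north north north north S S ⇒ store north north north north north north north north store runs S ⇒ store north north north north north north north north store runs store runs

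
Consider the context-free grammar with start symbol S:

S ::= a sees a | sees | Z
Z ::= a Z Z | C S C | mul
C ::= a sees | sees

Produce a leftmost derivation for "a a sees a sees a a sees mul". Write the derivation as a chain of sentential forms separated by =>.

S => Z => a Z Z => a C S C Z => a a sees S C Z => a a sees a sees a C Z => a a sees a sees a a sees Z => a a sees a sees a a sees mul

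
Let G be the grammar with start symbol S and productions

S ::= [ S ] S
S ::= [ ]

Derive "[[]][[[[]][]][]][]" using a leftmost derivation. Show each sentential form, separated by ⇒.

S⇒[S]S⇒[[]]S⇒[[]][S]S⇒[[]][[S]S]S⇒[[]][[[S]S]S]S⇒[[]][[[[]]S]S]S⇒[[]][[[[]][]]S]S⇒[[]][[[[]][]][]]S⇒[[]][[[[]][]][]][]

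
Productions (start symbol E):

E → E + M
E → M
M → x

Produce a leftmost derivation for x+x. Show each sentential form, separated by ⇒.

E ⇒ E+M ⇒ M+M ⇒ x+M ⇒ x+x

E ⇒ E+M   [E → E + M]
E+M ⇒ M+M   [E → M]
M+M ⇒ x+M   [M → x]
x+M ⇒ x+x   [M → x]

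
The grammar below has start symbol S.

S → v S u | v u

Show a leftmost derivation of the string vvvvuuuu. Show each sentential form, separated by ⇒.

S ⇒ vSu   [S → v S u]
vSu ⇒ vvSuu   [S → v S u]
vvSuu ⇒ vvvSuuu   [S → v S u]
vvvSuuu ⇒ vvvvuuuu   [S → v u]

S⇒vSu⇒vvSuu⇒vvvSuuu⇒vvvvuuuu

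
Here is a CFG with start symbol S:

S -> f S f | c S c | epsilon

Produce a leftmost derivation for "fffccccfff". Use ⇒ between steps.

S ⇒ fSf   [S -> f S f]
fSf ⇒ ffSff   [S -> f S f]
ffSff ⇒ fffSfff   [S -> f S f]
fffSfff ⇒ fffcScfff   [S -> c S c]
fffcScfff ⇒ fffccSccfff   [S -> c S c]
fffccSccfff ⇒ fffccccfff   [S -> epsilon]

S⇒fSf⇒ffSff⇒fffSfff⇒fffcScfff⇒fffccSccfff⇒fffccccfff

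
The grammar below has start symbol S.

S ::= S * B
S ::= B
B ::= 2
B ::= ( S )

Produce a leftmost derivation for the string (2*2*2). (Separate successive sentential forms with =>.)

S => B => (S) => (S*B) => (S*B*B) => (B*B*B) => (2*B*B) => (2*2*B) => (2*2*2)

S => B   [S ::= B]
B => (S)   [B ::= ( S )]
(S) => (S*B)   [S ::= S * B]
(S*B) => (S*B*B)   [S ::= S * B]
(S*B*B) => (B*B*B)   [S ::= B]
(B*B*B) => (2*B*B)   [B ::= 2]
(2*B*B) => (2*2*B)   [B ::= 2]
(2*2*B) => (2*2*2)   [B ::= 2]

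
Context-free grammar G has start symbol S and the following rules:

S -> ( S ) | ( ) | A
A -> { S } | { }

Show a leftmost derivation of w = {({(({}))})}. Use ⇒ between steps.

S ⇒ A   [S -> A]
A ⇒ {S}   [A -> { S }]
{S} ⇒ {(S)}   [S -> ( S )]
{(S)} ⇒ {(A)}   [S -> A]
{(A)} ⇒ {({S})}   [A -> { S }]
{({S})} ⇒ {({(S)})}   [S -> ( S )]
{({(S)})} ⇒ {({((S))})}   [S -> ( S )]
{({((S))})} ⇒ {({((A))})}   [S -> A]
{({((A))})} ⇒ {({(({}))})}   [A -> { }]

S⇒A⇒{S}⇒{(S)}⇒{(A)}⇒{({S})}⇒{({(S)})}⇒{({((S))})}⇒{({((A))})}⇒{({(({}))})}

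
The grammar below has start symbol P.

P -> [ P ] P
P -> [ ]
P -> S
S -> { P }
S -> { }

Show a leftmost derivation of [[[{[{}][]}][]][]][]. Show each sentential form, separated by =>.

P => [P]P   [P -> [ P ] P]
[P]P => [[P]P]P   [P -> [ P ] P]
[[P]P]P => [[[P]P]P]P   [P -> [ P ] P]
[[[P]P]P]P => [[[S]P]P]P   [P -> S]
[[[S]P]P]P => [[[{P}]P]P]P   [S -> { P }]
[[[{P}]P]P]P => [[[{[P]P}]P]P]P   [P -> [ P ] P]
[[[{[P]P}]P]P]P => [[[{[S]P}]P]P]P   [P -> S]
[[[{[S]P}]P]P]P => [[[{[{}]P}]P]P]P   [S -> { }]
[[[{[{}]P}]P]P]P => [[[{[{}][]}]P]P]P   [P -> [ ]]
[[[{[{}][]}]P]P]P => [[[{[{}][]}][]]P]P   [P -> [ ]]
[[[{[{}][]}][]]P]P => [[[{[{}][]}][]][]]P   [P -> [ ]]
[[[{[{}][]}][]][]]P => [[[{[{}][]}][]][]][]   [P -> [ ]]

P=>[P]P=>[[P]P]P=>[[[P]P]P]P=>[[[S]P]P]P=>[[[{P}]P]P]P=>[[[{[P]P}]P]P]P=>[[[{[S]P}]P]P]P=>[[[{[{}]P}]P]P]P=>[[[{[{}][]}]P]P]P=>[[[{[{}][]}][]]P]P=>[[[{[{}][]}][]][]]P=>[[[{[{}][]}][]][]][]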